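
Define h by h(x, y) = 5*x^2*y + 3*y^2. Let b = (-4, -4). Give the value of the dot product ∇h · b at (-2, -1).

∂h/∂x = 10*x*y
∂h/∂y = 5*x^2 + 6*y
∇h at (-2, -1) = (20, 14)
∇h · b = (20)(-4) + (14)(-4) = -136

-136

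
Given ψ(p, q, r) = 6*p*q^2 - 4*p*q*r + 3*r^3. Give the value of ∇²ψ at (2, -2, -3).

-30

∂²ψ/∂p² = 0
∂²ψ/∂q² = 12*p
∂²ψ/∂r² = 18*r
∇²ψ = 12*p + 18*r
At (2, -2, -3): -30.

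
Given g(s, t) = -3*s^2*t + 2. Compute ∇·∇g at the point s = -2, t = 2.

∂²g/∂s² = -6*t
∂²g/∂t² = 0
∇²g = -6*t
At (-2, 2): -12.

-12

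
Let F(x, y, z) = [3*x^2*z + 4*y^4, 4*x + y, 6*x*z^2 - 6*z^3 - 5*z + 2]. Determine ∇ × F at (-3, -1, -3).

(∇×F)₁ = ∂F₃/∂y − ∂F₂/∂z = 0
(∇×F)₂ = ∂F₁/∂z − ∂F₃/∂x = 3*x^2 - 6*z^2
(∇×F)₃ = ∂F₂/∂x − ∂F₁/∂y = -16*y^3 + 4
∇×F = (0, 3*x^2 - 6*z^2, -16*y^3 + 4)
At (-3, -1, -3): (0, -27, 20).

(0, -27, 20)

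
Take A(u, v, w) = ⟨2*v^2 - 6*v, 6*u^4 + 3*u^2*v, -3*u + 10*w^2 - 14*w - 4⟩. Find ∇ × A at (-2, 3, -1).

(∇×A)₁ = ∂A₃/∂v − ∂A₂/∂w = 0
(∇×A)₂ = ∂A₁/∂w − ∂A₃/∂u = 3
(∇×A)₃ = ∂A₂/∂u − ∂A₁/∂v = 24*u^3 + 6*u*v - 4*v + 6
∇×A = (0, 3, 24*u^3 + 6*u*v - 4*v + 6)
At (-2, 3, -1): (0, 3, -234).

(0, 3, -234)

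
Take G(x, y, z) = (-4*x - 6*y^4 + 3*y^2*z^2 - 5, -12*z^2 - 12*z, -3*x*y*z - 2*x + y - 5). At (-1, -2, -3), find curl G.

(-68, -52, -84)

(∇×G)₁ = ∂G₃/∂y − ∂G₂/∂z = -3*x*z + 24*z + 13
(∇×G)₂ = ∂G₁/∂z − ∂G₃/∂x = 6*y^2*z + 3*y*z + 2
(∇×G)₃ = ∂G₂/∂x − ∂G₁/∂y = 24*y^3 - 6*y*z^2
∇×G = (-3*x*z + 24*z + 13, 6*y^2*z + 3*y*z + 2, 24*y^3 - 6*y*z^2)
At (-1, -2, -3): (-68, -52, -84).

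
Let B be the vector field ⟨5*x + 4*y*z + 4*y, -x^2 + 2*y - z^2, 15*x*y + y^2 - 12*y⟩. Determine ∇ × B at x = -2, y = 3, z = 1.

(∇×B)₁ = ∂B₃/∂y − ∂B₂/∂z = 15*x + 2*y + 2*z - 12
(∇×B)₂ = ∂B₁/∂z − ∂B₃/∂x = -11*y
(∇×B)₃ = ∂B₂/∂x − ∂B₁/∂y = -2*x - 4*z - 4
∇×B = (15*x + 2*y + 2*z - 12, -11*y, -2*x - 4*z - 4)
At (-2, 3, 1): (-34, -33, -4).

(-34, -33, -4)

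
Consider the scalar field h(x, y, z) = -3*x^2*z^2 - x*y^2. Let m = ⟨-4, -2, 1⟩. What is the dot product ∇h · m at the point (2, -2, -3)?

504

∂h/∂x = -6*x*z^2 - y^2
∂h/∂y = -2*x*y
∂h/∂z = -6*x^2*z
∇h at (2, -2, -3) = (-112, 8, 72)
∇h · m = (-112)(-4) + (8)(-2) + (72)(1) = 504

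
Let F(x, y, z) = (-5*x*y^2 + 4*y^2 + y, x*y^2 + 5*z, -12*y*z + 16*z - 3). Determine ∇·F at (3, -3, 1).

-11

∂F₁/∂x = -5*y^2
∂F₂/∂y = 2*x*y
∂F₃/∂z = -12*y + 16
∇·F = 2*x*y - 5*y^2 - 12*y + 16
At (3, -3, 1): -11.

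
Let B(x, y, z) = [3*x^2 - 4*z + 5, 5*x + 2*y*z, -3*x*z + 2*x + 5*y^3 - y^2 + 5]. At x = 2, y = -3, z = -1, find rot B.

(147, -9, 5)

(∇×B)₁ = ∂B₃/∂y − ∂B₂/∂z = 15*y^2 - 4*y
(∇×B)₂ = ∂B₁/∂z − ∂B₃/∂x = 3*z - 6
(∇×B)₃ = ∂B₂/∂x − ∂B₁/∂y = 5
∇×B = (15*y^2 - 4*y, 3*z - 6, 5)
At (2, -3, -1): (147, -9, 5).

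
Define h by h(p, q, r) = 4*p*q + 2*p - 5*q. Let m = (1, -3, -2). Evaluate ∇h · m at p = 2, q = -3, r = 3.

∂h/∂p = 4*q + 2
∂h/∂q = 4*p - 5
∂h/∂r = 0
∇h at (2, -3, 3) = (-10, 3, 0)
∇h · m = (-10)(1) + (3)(-3) + (0)(-2) = -19

-19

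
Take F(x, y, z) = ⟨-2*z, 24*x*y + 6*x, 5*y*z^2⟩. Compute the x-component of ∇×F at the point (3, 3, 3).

(∇×F)_1 = ∂F₃/∂y − ∂F₂/∂z
= 5*z^2 − (0)
= 5*z^2
At (3, 3, 3): 45.

45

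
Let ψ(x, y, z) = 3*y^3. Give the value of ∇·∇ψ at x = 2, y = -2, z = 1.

-36

∂²ψ/∂x² = 0
∂²ψ/∂y² = 18*y
∂²ψ/∂z² = 0
∇²ψ = 18*y
At (2, -2, 1): -36.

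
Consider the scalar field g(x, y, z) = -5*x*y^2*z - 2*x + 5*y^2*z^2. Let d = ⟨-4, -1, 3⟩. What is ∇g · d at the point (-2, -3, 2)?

1418

∂g/∂x = -5*y^2*z - 2
∂g/∂y = -10*x*y*z + 10*y*z^2
∂g/∂z = -5*x*y^2 + 10*y^2*z
∇g at (-2, -3, 2) = (-92, -240, 270)
∇g · d = (-92)(-4) + (-240)(-1) + (270)(3) = 1418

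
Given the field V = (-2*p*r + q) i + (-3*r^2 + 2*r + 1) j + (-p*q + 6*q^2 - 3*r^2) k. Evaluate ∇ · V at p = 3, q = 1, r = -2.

∂V₁/∂p = -2*r
∂V₂/∂q = 0
∂V₃/∂r = -6*r
∇·V = -8*r
At (3, 1, -2): 16.

16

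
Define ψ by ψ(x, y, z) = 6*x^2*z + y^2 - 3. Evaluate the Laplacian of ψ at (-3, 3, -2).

-22

∂²ψ/∂x² = 12*z
∂²ψ/∂y² = 2
∂²ψ/∂z² = 0
∇²ψ = 12*z + 2
At (-3, 3, -2): -22.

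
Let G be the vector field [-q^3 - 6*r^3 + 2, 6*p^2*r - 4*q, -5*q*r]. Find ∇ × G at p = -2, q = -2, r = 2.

(-34, -72, -36)

(∇×G)₁ = ∂G₃/∂q − ∂G₂/∂r = -6*p^2 - 5*r
(∇×G)₂ = ∂G₁/∂r − ∂G₃/∂p = -18*r^2
(∇×G)₃ = ∂G₂/∂p − ∂G₁/∂q = 12*p*r + 3*q^2
∇×G = (-6*p^2 - 5*r, -18*r^2, 12*p*r + 3*q^2)
At (-2, -2, 2): (-34, -72, -36).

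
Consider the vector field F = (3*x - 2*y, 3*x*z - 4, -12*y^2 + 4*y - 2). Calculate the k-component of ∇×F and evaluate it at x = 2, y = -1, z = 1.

(∇×F)_3 = ∂F₂/∂x − ∂F₁/∂y
= 3*z − (-2)
= 3*z + 2
At (2, -1, 1): 5.

5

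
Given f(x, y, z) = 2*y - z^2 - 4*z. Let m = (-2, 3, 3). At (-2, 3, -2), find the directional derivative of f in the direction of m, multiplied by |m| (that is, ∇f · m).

∂f/∂x = 0
∂f/∂y = 2
∂f/∂z = -2*z - 4
∇f at (-2, 3, -2) = (0, 2, 0)
∇f · m = (0)(-2) + (2)(3) + (0)(3) = 6

6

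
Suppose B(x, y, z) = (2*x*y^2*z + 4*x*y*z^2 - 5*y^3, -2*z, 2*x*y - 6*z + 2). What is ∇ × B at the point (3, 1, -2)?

(∇×B)₁ = ∂B₃/∂y − ∂B₂/∂z = 2*x + 2
(∇×B)₂ = ∂B₁/∂z − ∂B₃/∂x = 2*x*y^2 + 8*x*y*z - 2*y
(∇×B)₃ = ∂B₂/∂x − ∂B₁/∂y = -4*x*y*z - 4*x*z^2 + 15*y^2
∇×B = (2*x + 2, 2*x*y^2 + 8*x*y*z - 2*y, -4*x*y*z - 4*x*z^2 + 15*y^2)
At (3, 1, -2): (8, -44, -9).

(8, -44, -9)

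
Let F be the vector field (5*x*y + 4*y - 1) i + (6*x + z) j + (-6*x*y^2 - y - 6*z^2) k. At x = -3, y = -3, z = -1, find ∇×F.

(-110, 54, 17)

(∇×F)₁ = ∂F₃/∂y − ∂F₂/∂z = -12*x*y - 2
(∇×F)₂ = ∂F₁/∂z − ∂F₃/∂x = 6*y^2
(∇×F)₃ = ∂F₂/∂x − ∂F₁/∂y = -5*x + 2
∇×F = (-12*x*y - 2, 6*y^2, -5*x + 2)
At (-3, -3, -1): (-110, 54, 17).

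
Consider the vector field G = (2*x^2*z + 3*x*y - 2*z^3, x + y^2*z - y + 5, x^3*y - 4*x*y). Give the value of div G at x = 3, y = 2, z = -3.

-43

∂G₁/∂x = 4*x*z + 3*y
∂G₂/∂y = 2*y*z - 1
∂G₃/∂z = 0
∇·G = 4*x*z + 2*y*z + 3*y - 1
At (3, 2, -3): -43.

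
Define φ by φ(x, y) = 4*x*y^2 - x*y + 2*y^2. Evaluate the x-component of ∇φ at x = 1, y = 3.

(∇φ)_1 = ∂φ/∂x = 4*y^2 - y
At (1, 3): 33.

33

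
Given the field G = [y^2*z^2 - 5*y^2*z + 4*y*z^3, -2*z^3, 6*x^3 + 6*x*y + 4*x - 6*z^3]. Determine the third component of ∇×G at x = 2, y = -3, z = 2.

-68

(∇×G)_3 = ∂G₂/∂x − ∂G₁/∂y
= 0 − (2*y*z^2 - 10*y*z + 4*z^3)
= -2*y*z^2 + 10*y*z - 4*z^3
At (2, -3, 2): -68.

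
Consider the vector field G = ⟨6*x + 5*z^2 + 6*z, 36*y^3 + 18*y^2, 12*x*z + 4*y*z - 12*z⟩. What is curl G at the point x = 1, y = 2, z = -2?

(∇×G)₁ = ∂G₃/∂y − ∂G₂/∂z = 4*z
(∇×G)₂ = ∂G₁/∂z − ∂G₃/∂x = -2*z + 6
(∇×G)₃ = ∂G₂/∂x − ∂G₁/∂y = 0
∇×G = (4*z, -2*z + 6, 0)
At (1, 2, -2): (-8, 10, 0).

(-8, 10, 0)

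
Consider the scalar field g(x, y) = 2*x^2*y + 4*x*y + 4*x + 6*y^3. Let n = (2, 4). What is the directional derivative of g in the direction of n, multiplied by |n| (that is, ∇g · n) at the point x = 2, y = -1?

120

∂g/∂x = 4*x*y + 4*y + 4
∂g/∂y = 2*x^2 + 4*x + 18*y^2
∇g at (2, -1) = (-8, 34)
∇g · n = (-8)(2) + (34)(4) = 120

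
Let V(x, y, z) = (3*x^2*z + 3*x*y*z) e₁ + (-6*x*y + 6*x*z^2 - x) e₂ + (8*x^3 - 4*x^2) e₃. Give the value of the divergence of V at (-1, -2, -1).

∂V₁/∂x = 6*x*z + 3*y*z
∂V₂/∂y = -6*x
∂V₃/∂z = 0
∇·V = 6*x*z - 6*x + 3*y*z
At (-1, -2, -1): 18.

18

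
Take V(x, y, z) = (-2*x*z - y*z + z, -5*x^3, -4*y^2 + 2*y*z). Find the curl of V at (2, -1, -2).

(4, -2, -62)

(∇×V)₁ = ∂V₃/∂y − ∂V₂/∂z = -8*y + 2*z
(∇×V)₂ = ∂V₁/∂z − ∂V₃/∂x = -2*x - y + 1
(∇×V)₃ = ∂V₂/∂x − ∂V₁/∂y = -15*x^2 + z
∇×V = (-8*y + 2*z, -2*x - y + 1, -15*x^2 + z)
At (2, -1, -2): (4, -2, -62).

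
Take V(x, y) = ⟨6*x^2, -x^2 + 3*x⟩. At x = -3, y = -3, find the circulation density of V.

∂V₂/∂x = -2*x + 3
∂V₁/∂y = 0
Scalar curl = -2*x + 3
At (-3, -3): 9.

9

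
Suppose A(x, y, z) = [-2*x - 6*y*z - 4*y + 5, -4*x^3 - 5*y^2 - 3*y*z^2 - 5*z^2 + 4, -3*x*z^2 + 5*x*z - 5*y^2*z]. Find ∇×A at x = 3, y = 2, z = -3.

(-6, 30, -122)

(∇×A)₁ = ∂A₃/∂y − ∂A₂/∂z = -4*y*z + 10*z
(∇×A)₂ = ∂A₁/∂z − ∂A₃/∂x = -6*y + 3*z^2 - 5*z
(∇×A)₃ = ∂A₂/∂x − ∂A₁/∂y = -12*x^2 + 6*z + 4
∇×A = (-4*y*z + 10*z, -6*y + 3*z^2 - 5*z, -12*x^2 + 6*z + 4)
At (3, 2, -3): (-6, 30, -122).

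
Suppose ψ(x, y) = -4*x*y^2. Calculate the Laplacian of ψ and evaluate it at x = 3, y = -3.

∂²ψ/∂x² = 0
∂²ψ/∂y² = -8*x
∇²ψ = -8*x
At (3, -3): -24.

-24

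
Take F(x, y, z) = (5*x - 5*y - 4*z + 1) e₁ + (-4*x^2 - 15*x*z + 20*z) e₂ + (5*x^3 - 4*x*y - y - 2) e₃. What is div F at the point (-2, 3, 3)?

∂F₁/∂x = 5
∂F₂/∂y = 0
∂F₃/∂z = 0
∇·F = 5
At (-2, 3, 3): 5.

5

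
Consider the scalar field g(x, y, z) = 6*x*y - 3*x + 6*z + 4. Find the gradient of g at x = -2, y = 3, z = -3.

(15, -12, 6)

∂g/∂x = 6*y - 3
∂g/∂y = 6*x
∂g/∂z = 6
∇g = (6*y - 3, 6*x, 6)
At (-2, 3, -3): (15, -12, 6).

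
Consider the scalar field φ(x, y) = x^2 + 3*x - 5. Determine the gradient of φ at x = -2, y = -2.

(-1, 0)

∂φ/∂x = 2*x + 3
∂φ/∂y = 0
∇φ = (2*x + 3, 0)
At (-2, -2): (-1, 0).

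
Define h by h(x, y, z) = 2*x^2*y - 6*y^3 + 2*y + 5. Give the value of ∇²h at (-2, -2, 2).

∂²h/∂x² = 4*y
∂²h/∂y² = -36*y
∂²h/∂z² = 0
∇²h = -32*y
At (-2, -2, 2): 64.

64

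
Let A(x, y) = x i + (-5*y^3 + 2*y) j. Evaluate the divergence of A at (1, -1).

-12

∂A₁/∂x = 1
∂A₂/∂y = -15*y^2 + 2
∇·A = -15*y^2 + 3
At (1, -1): -12.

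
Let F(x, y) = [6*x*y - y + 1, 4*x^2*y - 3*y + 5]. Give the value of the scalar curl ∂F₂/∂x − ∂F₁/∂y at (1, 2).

∂F₂/∂x = 8*x*y
∂F₁/∂y = 6*x - 1
Scalar curl = 8*x*y - 6*x + 1
At (1, 2): 11.

11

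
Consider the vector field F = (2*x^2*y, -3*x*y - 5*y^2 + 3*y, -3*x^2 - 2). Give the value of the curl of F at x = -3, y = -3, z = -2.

(0, -18, -9)

(∇×F)₁ = ∂F₃/∂y − ∂F₂/∂z = 0
(∇×F)₂ = ∂F₁/∂z − ∂F₃/∂x = 6*x
(∇×F)₃ = ∂F₂/∂x − ∂F₁/∂y = -2*x^2 - 3*y
∇×F = (0, 6*x, -2*x^2 - 3*y)
At (-3, -3, -2): (0, -18, -9).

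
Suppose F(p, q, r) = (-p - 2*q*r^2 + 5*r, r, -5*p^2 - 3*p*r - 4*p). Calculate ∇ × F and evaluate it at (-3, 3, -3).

(∇×F)₁ = ∂F₃/∂q − ∂F₂/∂r = -1
(∇×F)₂ = ∂F₁/∂r − ∂F₃/∂p = 10*p - 4*q*r + 3*r + 9
(∇×F)₃ = ∂F₂/∂p − ∂F₁/∂q = 2*r^2
∇×F = (-1, 10*p - 4*q*r + 3*r + 9, 2*r^2)
At (-3, 3, -3): (-1, 6, 18).

(-1, 6, 18)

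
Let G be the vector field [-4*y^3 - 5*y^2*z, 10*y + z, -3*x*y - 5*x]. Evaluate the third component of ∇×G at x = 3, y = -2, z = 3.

(∇×G)_3 = ∂G₂/∂x − ∂G₁/∂y
= 0 − (-12*y^2 - 10*y*z)
= 12*y^2 + 10*y*z
At (3, -2, 3): -12.

-12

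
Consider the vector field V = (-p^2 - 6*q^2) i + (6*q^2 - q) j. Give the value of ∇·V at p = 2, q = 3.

∂V₁/∂p = -2*p
∂V₂/∂q = 12*q - 1
∇·V = -2*p + 12*q - 1
At (2, 3): 31.

31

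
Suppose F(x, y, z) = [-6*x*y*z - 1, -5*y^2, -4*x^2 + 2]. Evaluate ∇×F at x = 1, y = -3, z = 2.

(∇×F)₁ = ∂F₃/∂y − ∂F₂/∂z = 0
(∇×F)₂ = ∂F₁/∂z − ∂F₃/∂x = -6*x*y + 8*x
(∇×F)₃ = ∂F₂/∂x − ∂F₁/∂y = 6*x*z
∇×F = (0, -6*x*y + 8*x, 6*x*z)
At (1, -3, 2): (0, 26, 12).

(0, 26, 12)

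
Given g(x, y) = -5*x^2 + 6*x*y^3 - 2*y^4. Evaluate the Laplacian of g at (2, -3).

-442

∂²g/∂x² = -10
∂²g/∂y² = 12*y*(3*x - 2*y)
∇²g = 36*x*y - 24*y^2 - 10
At (2, -3): -442.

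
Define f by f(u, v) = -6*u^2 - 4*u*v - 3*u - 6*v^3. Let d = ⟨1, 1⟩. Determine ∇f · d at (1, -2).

-83

∂f/∂u = -12*u - 4*v - 3
∂f/∂v = -4*u - 18*v^2
∇f at (1, -2) = (-7, -76)
∇f · d = (-7)(1) + (-76)(1) = -83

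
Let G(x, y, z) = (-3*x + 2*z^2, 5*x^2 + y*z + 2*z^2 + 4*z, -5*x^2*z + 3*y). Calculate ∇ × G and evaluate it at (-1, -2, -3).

(13, 18, -10)

(∇×G)₁ = ∂G₃/∂y − ∂G₂/∂z = -y - 4*z - 1
(∇×G)₂ = ∂G₁/∂z − ∂G₃/∂x = 10*x*z + 4*z
(∇×G)₃ = ∂G₂/∂x − ∂G₁/∂y = 10*x
∇×G = (-y - 4*z - 1, 10*x*z + 4*z, 10*x)
At (-1, -2, -3): (13, 18, -10).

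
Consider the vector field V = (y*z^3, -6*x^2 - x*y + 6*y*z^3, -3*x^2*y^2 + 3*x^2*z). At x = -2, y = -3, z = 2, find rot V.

(∇×V)₁ = ∂V₃/∂y − ∂V₂/∂z = -6*x^2*y - 18*y*z^2
(∇×V)₂ = ∂V₁/∂z − ∂V₃/∂x = 6*x*y^2 - 6*x*z + 3*y*z^2
(∇×V)₃ = ∂V₂/∂x − ∂V₁/∂y = -12*x - y - z^3
∇×V = (-6*x^2*y - 18*y*z^2, 6*x*y^2 - 6*x*z + 3*y*z^2, -12*x - y - z^3)
At (-2, -3, 2): (288, -120, 19).

(288, -120, 19)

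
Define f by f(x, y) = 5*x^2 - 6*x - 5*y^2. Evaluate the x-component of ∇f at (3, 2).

(∇f)_1 = ∂f/∂x = 10*x - 6
At (3, 2): 24.

24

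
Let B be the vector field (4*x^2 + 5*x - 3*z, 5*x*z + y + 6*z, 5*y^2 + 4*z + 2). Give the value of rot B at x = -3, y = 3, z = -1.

(∇×B)₁ = ∂B₃/∂y − ∂B₂/∂z = -5*x + 10*y - 6
(∇×B)₂ = ∂B₁/∂z − ∂B₃/∂x = -3
(∇×B)₃ = ∂B₂/∂x − ∂B₁/∂y = 5*z
∇×B = (-5*x + 10*y - 6, -3, 5*z)
At (-3, 3, -1): (39, -3, -5).

(39, -3, -5)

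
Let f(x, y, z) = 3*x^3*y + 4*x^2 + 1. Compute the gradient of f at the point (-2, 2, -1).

∂f/∂x = 9*x^2*y + 8*x
∂f/∂y = 3*x^3
∂f/∂z = 0
∇f = (9*x^2*y + 8*x, 3*x^3, 0)
At (-2, 2, -1): (56, -24, 0).

(56, -24, 0)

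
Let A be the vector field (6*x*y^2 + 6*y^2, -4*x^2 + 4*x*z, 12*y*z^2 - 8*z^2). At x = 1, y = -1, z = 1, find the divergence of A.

∂A₁/∂x = 6*y^2
∂A₂/∂y = 0
∂A₃/∂z = 24*y*z - 16*z
∇·A = 6*y^2 + 24*y*z - 16*z
At (1, -1, 1): -34.

-34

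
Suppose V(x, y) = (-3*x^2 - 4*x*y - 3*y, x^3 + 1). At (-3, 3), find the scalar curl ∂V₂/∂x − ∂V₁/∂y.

18

∂V₂/∂x = 3*x^2
∂V₁/∂y = -4*x - 3
Scalar curl = 3*x^2 + 4*x + 3
At (-3, 3): 18.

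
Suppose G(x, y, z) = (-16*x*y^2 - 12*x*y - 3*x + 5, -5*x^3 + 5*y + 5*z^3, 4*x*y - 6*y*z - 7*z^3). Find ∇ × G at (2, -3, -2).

(∇×G)₁ = ∂G₃/∂y − ∂G₂/∂z = 4*x - 15*z^2 - 6*z
(∇×G)₂ = ∂G₁/∂z − ∂G₃/∂x = -4*y
(∇×G)₃ = ∂G₂/∂x − ∂G₁/∂y = -15*x^2 + 32*x*y + 12*x
∇×G = (4*x - 15*z^2 - 6*z, -4*y, -15*x^2 + 32*x*y + 12*x)
At (2, -3, -2): (-40, 12, -228).

(-40, 12, -228)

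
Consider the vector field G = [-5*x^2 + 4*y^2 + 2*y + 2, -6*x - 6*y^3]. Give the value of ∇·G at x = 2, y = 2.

∂G₁/∂x = -10*x
∂G₂/∂y = -18*y^2
∇·G = -10*x - 18*y^2
At (2, 2): -92.

-92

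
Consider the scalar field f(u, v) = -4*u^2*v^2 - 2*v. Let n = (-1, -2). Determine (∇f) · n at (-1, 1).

12

∂f/∂u = -8*u*v^2
∂f/∂v = -8*u^2*v - 2
∇f at (-1, 1) = (8, -10)
∇f · n = (8)(-1) + (-10)(-2) = 12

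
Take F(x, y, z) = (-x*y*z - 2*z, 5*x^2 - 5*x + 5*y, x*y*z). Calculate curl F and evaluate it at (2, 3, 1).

(2, -11, 17)

(∇×F)₁ = ∂F₃/∂y − ∂F₂/∂z = x*z
(∇×F)₂ = ∂F₁/∂z − ∂F₃/∂x = -x*y - y*z - 2
(∇×F)₃ = ∂F₂/∂x − ∂F₁/∂y = x*z + 10*x - 5
∇×F = (x*z, -x*y - y*z - 2, x*z + 10*x - 5)
At (2, 3, 1): (2, -11, 17).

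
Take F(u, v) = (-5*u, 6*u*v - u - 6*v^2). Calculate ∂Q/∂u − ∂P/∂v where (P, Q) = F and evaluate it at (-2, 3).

17

∂F₂/∂u = 6*v - 1
∂F₁/∂v = 0
Scalar curl = 6*v - 1
At (-2, 3): 17.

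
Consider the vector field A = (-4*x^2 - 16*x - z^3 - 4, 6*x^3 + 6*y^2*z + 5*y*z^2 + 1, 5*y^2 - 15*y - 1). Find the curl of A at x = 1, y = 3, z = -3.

(∇×A)₁ = ∂A₃/∂y − ∂A₂/∂z = -6*y^2 - 10*y*z + 10*y - 15
(∇×A)₂ = ∂A₁/∂z − ∂A₃/∂x = -3*z^2
(∇×A)₃ = ∂A₂/∂x − ∂A₁/∂y = 18*x^2
∇×A = (-6*y^2 - 10*y*z + 10*y - 15, -3*z^2, 18*x^2)
At (1, 3, -3): (51, -27, 18).

(51, -27, 18)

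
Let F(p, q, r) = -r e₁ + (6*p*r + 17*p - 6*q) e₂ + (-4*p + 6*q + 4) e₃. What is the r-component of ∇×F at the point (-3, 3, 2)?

(∇×F)_3 = ∂F₂/∂p − ∂F₁/∂q
= 6*r + 17 − (0)
= 6*r + 17
At (-3, 3, 2): 29.

29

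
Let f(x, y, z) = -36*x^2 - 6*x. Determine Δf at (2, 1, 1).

-72

∂²f/∂x² = -72
∂²f/∂y² = 0
∂²f/∂z² = 0
∇²f = -72
At (2, 1, 1): -72.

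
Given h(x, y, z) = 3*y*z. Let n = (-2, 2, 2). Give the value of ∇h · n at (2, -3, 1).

∂h/∂x = 0
∂h/∂y = 3*z
∂h/∂z = 3*y
∇h at (2, -3, 1) = (0, 3, -9)
∇h · n = (0)(-2) + (3)(2) + (-9)(2) = -12

-12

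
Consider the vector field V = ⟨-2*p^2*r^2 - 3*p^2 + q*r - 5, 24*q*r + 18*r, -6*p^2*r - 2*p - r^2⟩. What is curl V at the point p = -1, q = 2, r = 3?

(-66, -44, -3)

(∇×V)₁ = ∂V₃/∂q − ∂V₂/∂r = -24*q - 18
(∇×V)₂ = ∂V₁/∂r − ∂V₃/∂p = -4*p^2*r + 12*p*r + q + 2
(∇×V)₃ = ∂V₂/∂p − ∂V₁/∂q = -r
∇×V = (-24*q - 18, -4*p^2*r + 12*p*r + q + 2, -r)
At (-1, 2, 3): (-66, -44, -3).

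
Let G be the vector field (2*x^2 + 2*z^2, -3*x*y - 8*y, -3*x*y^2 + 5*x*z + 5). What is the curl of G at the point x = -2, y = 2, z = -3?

(24, 15, -6)

(∇×G)₁ = ∂G₃/∂y − ∂G₂/∂z = -6*x*y
(∇×G)₂ = ∂G₁/∂z − ∂G₃/∂x = 3*y^2 - z
(∇×G)₃ = ∂G₂/∂x − ∂G₁/∂y = -3*y
∇×G = (-6*x*y, 3*y^2 - z, -3*y)
At (-2, 2, -3): (24, 15, -6).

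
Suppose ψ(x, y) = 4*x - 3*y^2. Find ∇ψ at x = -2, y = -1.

(4, 6)

∂ψ/∂x = 4
∂ψ/∂y = -6*y
∇ψ = (4, -6*y)
At (-2, -1): (4, 6).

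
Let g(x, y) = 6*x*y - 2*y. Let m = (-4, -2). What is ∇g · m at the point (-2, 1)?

∂g/∂x = 6*y
∂g/∂y = 6*x - 2
∇g at (-2, 1) = (6, -14)
∇g · m = (6)(-4) + (-14)(-2) = 4

4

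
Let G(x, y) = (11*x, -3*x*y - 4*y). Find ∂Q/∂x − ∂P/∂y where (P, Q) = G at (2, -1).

3

∂G₂/∂x = -3*y
∂G₁/∂y = 0
Scalar curl = -3*y
At (2, -1): 3.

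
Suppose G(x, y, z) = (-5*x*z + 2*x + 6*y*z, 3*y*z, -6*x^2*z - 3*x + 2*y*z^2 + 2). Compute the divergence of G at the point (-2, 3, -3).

∂G₁/∂x = -5*z + 2
∂G₂/∂y = 3*z
∂G₃/∂z = -6*x^2 + 4*y*z
∇·G = -6*x^2 + 4*y*z - 2*z + 2
At (-2, 3, -3): -52.

-52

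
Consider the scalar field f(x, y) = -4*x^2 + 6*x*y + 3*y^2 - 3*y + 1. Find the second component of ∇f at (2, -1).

3

(∇f)_2 = ∂f/∂y = 6*x + 6*y - 3
At (2, -1): 3.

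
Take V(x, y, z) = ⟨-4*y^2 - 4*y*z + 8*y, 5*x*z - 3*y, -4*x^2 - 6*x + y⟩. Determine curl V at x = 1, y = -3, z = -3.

(-4, 26, -59)

(∇×V)₁ = ∂V₃/∂y − ∂V₂/∂z = -5*x + 1
(∇×V)₂ = ∂V₁/∂z − ∂V₃/∂x = 8*x - 4*y + 6
(∇×V)₃ = ∂V₂/∂x − ∂V₁/∂y = 8*y + 9*z - 8
∇×V = (-5*x + 1, 8*x - 4*y + 6, 8*y + 9*z - 8)
At (1, -3, -3): (-4, 26, -59).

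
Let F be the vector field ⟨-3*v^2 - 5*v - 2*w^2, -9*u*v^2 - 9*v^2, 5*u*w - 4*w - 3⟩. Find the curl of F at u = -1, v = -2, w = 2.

(0, -18, -43)

(∇×F)₁ = ∂F₃/∂v − ∂F₂/∂w = 0
(∇×F)₂ = ∂F₁/∂w − ∂F₃/∂u = -9*w
(∇×F)₃ = ∂F₂/∂u − ∂F₁/∂v = -9*v^2 + 6*v + 5
∇×F = (0, -9*w, -9*v^2 + 6*v + 5)
At (-1, -2, 2): (0, -18, -43).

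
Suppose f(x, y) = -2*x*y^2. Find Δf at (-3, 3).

12

∂²f/∂x² = 0
∂²f/∂y² = -4*x
∇²f = -4*x
At (-3, 3): 12.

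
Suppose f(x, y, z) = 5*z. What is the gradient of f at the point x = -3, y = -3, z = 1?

∂f/∂x = 0
∂f/∂y = 0
∂f/∂z = 5
∇f = (0, 0, 5)
At (-3, -3, 1): (0, 0, 5).

(0, 0, 5)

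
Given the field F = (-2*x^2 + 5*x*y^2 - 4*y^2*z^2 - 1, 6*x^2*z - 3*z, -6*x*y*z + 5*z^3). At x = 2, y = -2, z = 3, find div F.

171

∂F₁/∂x = -4*x + 5*y^2
∂F₂/∂y = 0
∂F₃/∂z = -6*x*y + 15*z^2
∇·F = -6*x*y - 4*x + 5*y^2 + 15*z^2
At (2, -2, 3): 171.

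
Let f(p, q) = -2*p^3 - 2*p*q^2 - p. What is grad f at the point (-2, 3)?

∂f/∂p = -6*p^2 - 2*q^2 - 1
∂f/∂q = -4*p*q
∇f = (-6*p^2 - 2*q^2 - 1, -4*p*q)
At (-2, 3): (-43, 24).

(-43, 24)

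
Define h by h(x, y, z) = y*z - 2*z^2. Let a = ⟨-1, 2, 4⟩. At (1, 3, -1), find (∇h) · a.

26

∂h/∂x = 0
∂h/∂y = z
∂h/∂z = y - 4*z
∇h at (1, 3, -1) = (0, -1, 7)
∇h · a = (0)(-1) + (-1)(2) + (7)(4) = 26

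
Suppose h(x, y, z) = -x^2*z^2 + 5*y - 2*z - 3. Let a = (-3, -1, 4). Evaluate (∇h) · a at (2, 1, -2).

99

∂h/∂x = -2*x*z^2
∂h/∂y = 5
∂h/∂z = -2*x^2*z - 2
∇h at (2, 1, -2) = (-16, 5, 14)
∇h · a = (-16)(-3) + (5)(-1) + (14)(4) = 99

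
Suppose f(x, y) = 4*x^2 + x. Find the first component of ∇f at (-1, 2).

(∇f)_1 = ∂f/∂x = 8*x + 1
At (-1, 2): -7.

-7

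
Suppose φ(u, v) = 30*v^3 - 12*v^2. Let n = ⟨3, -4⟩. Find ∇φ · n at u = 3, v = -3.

-3528

∂φ/∂u = 0
∂φ/∂v = 90*v^2 - 24*v
∇φ at (3, -3) = (0, 882)
∇φ · n = (0)(3) + (882)(-4) = -3528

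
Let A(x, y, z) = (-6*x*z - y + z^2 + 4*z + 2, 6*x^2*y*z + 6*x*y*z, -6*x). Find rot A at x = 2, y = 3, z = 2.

(-108, 2, 181)

(∇×A)₁ = ∂A₃/∂y − ∂A₂/∂z = -6*x^2*y - 6*x*y
(∇×A)₂ = ∂A₁/∂z − ∂A₃/∂x = -6*x + 2*z + 10
(∇×A)₃ = ∂A₂/∂x − ∂A₁/∂y = 12*x*y*z + 6*y*z + 1
∇×A = (-6*x^2*y - 6*x*y, -6*x + 2*z + 10, 12*x*y*z + 6*y*z + 1)
At (2, 3, 2): (-108, 2, 181).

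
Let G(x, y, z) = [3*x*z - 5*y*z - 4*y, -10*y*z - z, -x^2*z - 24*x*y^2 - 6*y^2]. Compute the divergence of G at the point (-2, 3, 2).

-18

∂G₁/∂x = 3*z
∂G₂/∂y = -10*z
∂G₃/∂z = -x^2
∇·G = -x^2 - 7*z
At (-2, 3, 2): -18.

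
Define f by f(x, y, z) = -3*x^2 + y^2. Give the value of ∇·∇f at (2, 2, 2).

∂²f/∂x² = -6
∂²f/∂y² = 2
∂²f/∂z² = 0
∇²f = -4
At (2, 2, 2): -4.

-4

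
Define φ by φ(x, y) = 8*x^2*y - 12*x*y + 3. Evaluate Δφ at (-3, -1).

-16

∂²φ/∂x² = 16*y
∂²φ/∂y² = 0
∇²φ = 16*y
At (-3, -1): -16.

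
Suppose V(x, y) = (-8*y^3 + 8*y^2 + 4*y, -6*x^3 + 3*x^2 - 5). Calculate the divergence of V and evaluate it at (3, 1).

∂V₁/∂x = 0
∂V₂/∂y = 0
∇·V = 0
At (3, 1): 0.

0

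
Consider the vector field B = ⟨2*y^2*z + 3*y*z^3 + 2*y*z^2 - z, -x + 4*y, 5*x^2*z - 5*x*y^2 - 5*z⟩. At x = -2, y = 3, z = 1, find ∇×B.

(∇×B)₁ = ∂B₃/∂y − ∂B₂/∂z = -10*x*y
(∇×B)₂ = ∂B₁/∂z − ∂B₃/∂x = -10*x*z + 7*y^2 + 9*y*z^2 + 4*y*z - 1
(∇×B)₃ = ∂B₂/∂x − ∂B₁/∂y = -4*y*z - 3*z^3 - 2*z^2 - 1
∇×B = (-10*x*y, -10*x*z + 7*y^2 + 9*y*z^2 + 4*y*z - 1, -4*y*z - 3*z^3 - 2*z^2 - 1)
At (-2, 3, 1): (60, 121, -18).

(60, 121, -18)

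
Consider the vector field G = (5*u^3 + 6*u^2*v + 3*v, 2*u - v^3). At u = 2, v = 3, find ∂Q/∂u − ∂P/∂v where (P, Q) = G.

-25

∂G₂/∂u = 2
∂G₁/∂v = 6*u^2 + 3
Scalar curl = -6*u^2 - 1
At (2, 3): -25.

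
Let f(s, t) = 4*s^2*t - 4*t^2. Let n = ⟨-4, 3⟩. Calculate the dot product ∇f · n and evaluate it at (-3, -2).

-36

∂f/∂s = 8*s*t
∂f/∂t = 4*s^2 - 8*t
∇f at (-3, -2) = (48, 52)
∇f · n = (48)(-4) + (52)(3) = -36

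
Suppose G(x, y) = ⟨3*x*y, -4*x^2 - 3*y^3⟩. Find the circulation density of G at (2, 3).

∂G₂/∂x = -8*x
∂G₁/∂y = 3*x
Scalar curl = -11*x
At (2, 3): -22.

-22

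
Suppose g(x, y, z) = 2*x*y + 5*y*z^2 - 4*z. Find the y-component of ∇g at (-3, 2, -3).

(∇g)_2 = ∂g/∂y = 2*x + 5*z^2
At (-3, 2, -3): 39.

39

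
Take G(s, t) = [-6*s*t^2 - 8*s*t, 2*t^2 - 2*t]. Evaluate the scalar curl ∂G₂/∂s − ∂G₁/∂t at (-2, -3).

56

∂G₂/∂s = 0
∂G₁/∂t = -12*s*t - 8*s
Scalar curl = 12*s*t + 8*s
At (-2, -3): 56.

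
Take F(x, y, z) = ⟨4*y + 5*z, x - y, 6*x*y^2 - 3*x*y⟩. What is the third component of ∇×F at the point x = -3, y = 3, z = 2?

(∇×F)_3 = ∂F₂/∂x − ∂F₁/∂y
= 1 − (4)
= -3
At (-3, 3, 2): -3.

-3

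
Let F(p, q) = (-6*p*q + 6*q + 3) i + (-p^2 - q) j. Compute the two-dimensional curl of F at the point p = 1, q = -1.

-2

∂F₂/∂p = -2*p
∂F₁/∂q = -6*p + 6
Scalar curl = 4*p - 6
At (1, -1): -2.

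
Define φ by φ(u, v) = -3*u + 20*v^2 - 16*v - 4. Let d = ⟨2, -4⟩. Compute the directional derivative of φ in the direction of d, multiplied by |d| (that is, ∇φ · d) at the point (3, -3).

538

∂φ/∂u = -3
∂φ/∂v = 40*v - 16
∇φ at (3, -3) = (-3, -136)
∇φ · d = (-3)(2) + (-136)(-4) = 538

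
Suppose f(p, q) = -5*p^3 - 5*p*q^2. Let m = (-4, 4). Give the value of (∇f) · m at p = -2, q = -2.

∂f/∂p = -15*p^2 - 5*q^2
∂f/∂q = -10*p*q
∇f at (-2, -2) = (-80, -40)
∇f · m = (-80)(-4) + (-40)(4) = 160

160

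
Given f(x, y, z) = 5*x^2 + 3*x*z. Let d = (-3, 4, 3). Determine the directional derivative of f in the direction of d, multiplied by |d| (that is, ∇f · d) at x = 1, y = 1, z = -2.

-3

∂f/∂x = 10*x + 3*z
∂f/∂y = 0
∂f/∂z = 3*x
∇f at (1, 1, -2) = (4, 0, 3)
∇f · d = (4)(-3) + (0)(4) + (3)(3) = -3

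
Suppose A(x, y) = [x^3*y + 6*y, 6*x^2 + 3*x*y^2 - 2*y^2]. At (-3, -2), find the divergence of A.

-10

∂A₁/∂x = 3*x^2*y
∂A₂/∂y = 6*x*y - 4*y
∇·A = 3*x^2*y + 6*x*y - 4*y
At (-3, -2): -10.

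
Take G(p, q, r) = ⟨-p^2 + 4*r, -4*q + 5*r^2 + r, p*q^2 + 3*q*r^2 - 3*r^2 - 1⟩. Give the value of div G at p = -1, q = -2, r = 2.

∂G₁/∂p = -2*p
∂G₂/∂q = -4
∂G₃/∂r = 6*q*r - 6*r
∇·G = -2*p + 6*q*r - 6*r - 4
At (-1, -2, 2): -38.

-38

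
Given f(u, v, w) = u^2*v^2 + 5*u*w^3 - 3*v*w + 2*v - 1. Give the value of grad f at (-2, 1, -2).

∂f/∂u = 2*u*v^2 + 5*w^3
∂f/∂v = 2*u^2*v - 3*w + 2
∂f/∂w = 15*u*w^2 - 3*v
∇f = (2*u*v^2 + 5*w^3, 2*u^2*v - 3*w + 2, 15*u*w^2 - 3*v)
At (-2, 1, -2): (-44, 16, -123).

(-44, 16, -123)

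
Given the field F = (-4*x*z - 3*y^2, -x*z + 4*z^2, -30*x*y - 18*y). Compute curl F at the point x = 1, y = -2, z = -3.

(-23, -64, -9)

(∇×F)₁ = ∂F₃/∂y − ∂F₂/∂z = -29*x - 8*z - 18
(∇×F)₂ = ∂F₁/∂z − ∂F₃/∂x = -4*x + 30*y
(∇×F)₃ = ∂F₂/∂x − ∂F₁/∂y = 6*y - z
∇×F = (-29*x - 8*z - 18, -4*x + 30*y, 6*y - z)
At (1, -2, -3): (-23, -64, -9).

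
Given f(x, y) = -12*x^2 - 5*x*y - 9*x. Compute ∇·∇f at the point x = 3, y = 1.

-24

∂²f/∂x² = -24
∂²f/∂y² = 0
∇²f = -24
At (3, 1): -24.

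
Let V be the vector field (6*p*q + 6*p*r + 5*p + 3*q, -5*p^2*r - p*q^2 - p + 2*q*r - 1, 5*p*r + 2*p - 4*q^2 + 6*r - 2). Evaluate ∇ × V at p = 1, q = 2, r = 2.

(∇×V)₁ = ∂V₃/∂q − ∂V₂/∂r = 5*p^2 - 10*q
(∇×V)₂ = ∂V₁/∂r − ∂V₃/∂p = 6*p - 5*r - 2
(∇×V)₃ = ∂V₂/∂p − ∂V₁/∂q = -10*p*r - 6*p - q^2 - 4
∇×V = (5*p^2 - 10*q, 6*p - 5*r - 2, -10*p*r - 6*p - q^2 - 4)
At (1, 2, 2): (-15, -6, -34).

(-15, -6, -34)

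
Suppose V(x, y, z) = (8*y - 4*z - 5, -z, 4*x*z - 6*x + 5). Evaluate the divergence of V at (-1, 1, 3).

∂V₁/∂x = 0
∂V₂/∂y = 0
∂V₃/∂z = 4*x
∇·V = 4*x
At (-1, 1, 3): -4.

-4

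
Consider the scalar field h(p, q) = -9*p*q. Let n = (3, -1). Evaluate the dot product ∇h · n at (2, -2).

72

∂h/∂p = -9*q
∂h/∂q = -9*p
∇h at (2, -2) = (18, -18)
∇h · n = (18)(3) + (-18)(-1) = 72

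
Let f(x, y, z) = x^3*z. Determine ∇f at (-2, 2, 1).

(12, 0, -8)

∂f/∂x = 3*x^2*z
∂f/∂y = 0
∂f/∂z = x^3
∇f = (3*x^2*z, 0, x^3)
At (-2, 2, 1): (12, 0, -8).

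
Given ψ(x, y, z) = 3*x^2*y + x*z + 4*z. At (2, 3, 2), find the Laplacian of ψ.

∂²ψ/∂x² = 6*y
∂²ψ/∂y² = 0
∂²ψ/∂z² = 0
∇²ψ = 6*y
At (2, 3, 2): 18.

18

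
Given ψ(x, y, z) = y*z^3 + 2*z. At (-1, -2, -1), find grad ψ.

(0, -1, -4)

∂ψ/∂x = 0
∂ψ/∂y = z^3
∂ψ/∂z = 3*y*z^2 + 2
∇ψ = (0, z^3, 3*y*z^2 + 2)
At (-1, -2, -1): (0, -1, -4).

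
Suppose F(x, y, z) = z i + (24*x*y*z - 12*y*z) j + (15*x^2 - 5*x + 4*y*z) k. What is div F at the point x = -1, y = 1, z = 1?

∂F₁/∂x = 0
∂F₂/∂y = 24*x*z - 12*z
∂F₃/∂z = 4*y
∇·F = 24*x*z + 4*y - 12*z
At (-1, 1, 1): -32.

-32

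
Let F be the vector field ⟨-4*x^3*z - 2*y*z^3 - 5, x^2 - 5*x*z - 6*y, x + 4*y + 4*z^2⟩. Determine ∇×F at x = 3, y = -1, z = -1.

(∇×F)₁ = ∂F₃/∂y − ∂F₂/∂z = 5*x + 4
(∇×F)₂ = ∂F₁/∂z − ∂F₃/∂x = -4*x^3 - 6*y*z^2 - 1
(∇×F)₃ = ∂F₂/∂x − ∂F₁/∂y = 2*x + 2*z^3 - 5*z
∇×F = (5*x + 4, -4*x^3 - 6*y*z^2 - 1, 2*x + 2*z^3 - 5*z)
At (3, -1, -1): (19, -103, 9).

(19, -103, 9)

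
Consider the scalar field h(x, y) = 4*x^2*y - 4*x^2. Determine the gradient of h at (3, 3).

(48, 36)

∂h/∂x = 8*x*y - 8*x
∂h/∂y = 4*x^2
∇h = (8*x*y - 8*x, 4*x^2)
At (3, 3): (48, 36).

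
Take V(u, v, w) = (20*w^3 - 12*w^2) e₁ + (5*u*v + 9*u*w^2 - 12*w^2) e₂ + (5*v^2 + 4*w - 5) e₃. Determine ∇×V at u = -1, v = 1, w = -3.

(-116, 612, 86)

(∇×V)₁ = ∂V₃/∂v − ∂V₂/∂w = -18*u*w + 10*v + 24*w
(∇×V)₂ = ∂V₁/∂w − ∂V₃/∂u = 60*w^2 - 24*w
(∇×V)₃ = ∂V₂/∂u − ∂V₁/∂v = 5*v + 9*w^2
∇×V = (-18*u*w + 10*v + 24*w, 60*w^2 - 24*w, 5*v + 9*w^2)
At (-1, 1, -3): (-116, 612, 86).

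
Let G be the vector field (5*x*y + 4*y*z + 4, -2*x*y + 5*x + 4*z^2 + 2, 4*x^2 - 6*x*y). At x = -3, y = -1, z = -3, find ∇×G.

(∇×G)₁ = ∂G₃/∂y − ∂G₂/∂z = -6*x - 8*z
(∇×G)₂ = ∂G₁/∂z − ∂G₃/∂x = -8*x + 10*y
(∇×G)₃ = ∂G₂/∂x − ∂G₁/∂y = -5*x - 2*y - 4*z + 5
∇×G = (-6*x - 8*z, -8*x + 10*y, -5*x - 2*y - 4*z + 5)
At (-3, -1, -3): (42, 14, 34).

(42, 14, 34)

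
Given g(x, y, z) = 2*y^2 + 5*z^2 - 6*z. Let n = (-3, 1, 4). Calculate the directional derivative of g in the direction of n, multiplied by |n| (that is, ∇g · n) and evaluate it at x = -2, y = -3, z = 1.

4

∂g/∂x = 0
∂g/∂y = 4*y
∂g/∂z = 10*z - 6
∇g at (-2, -3, 1) = (0, -12, 4)
∇g · n = (0)(-3) + (-12)(1) + (4)(4) = 4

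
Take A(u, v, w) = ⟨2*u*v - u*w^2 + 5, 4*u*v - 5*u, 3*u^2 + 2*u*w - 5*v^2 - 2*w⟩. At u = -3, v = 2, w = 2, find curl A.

(-20, 26, 9)

(∇×A)₁ = ∂A₃/∂v − ∂A₂/∂w = -10*v
(∇×A)₂ = ∂A₁/∂w − ∂A₃/∂u = -2*u*w - 6*u - 2*w
(∇×A)₃ = ∂A₂/∂u − ∂A₁/∂v = -2*u + 4*v - 5
∇×A = (-10*v, -2*u*w - 6*u - 2*w, -2*u + 4*v - 5)
At (-3, 2, 2): (-20, 26, 9).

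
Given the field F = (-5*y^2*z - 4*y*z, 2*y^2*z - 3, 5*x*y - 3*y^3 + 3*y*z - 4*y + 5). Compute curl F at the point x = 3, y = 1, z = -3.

(-9, -14, -42)

(∇×F)₁ = ∂F₃/∂y − ∂F₂/∂z = 5*x - 11*y^2 + 3*z - 4
(∇×F)₂ = ∂F₁/∂z − ∂F₃/∂x = -5*y^2 - 9*y
(∇×F)₃ = ∂F₂/∂x − ∂F₁/∂y = 10*y*z + 4*z
∇×F = (5*x - 11*y^2 + 3*z - 4, -5*y^2 - 9*y, 10*y*z + 4*z)
At (3, 1, -3): (-9, -14, -42).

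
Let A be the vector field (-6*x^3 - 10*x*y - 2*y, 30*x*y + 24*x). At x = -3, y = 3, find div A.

∂A₁/∂x = -18*x^2 - 10*y
∂A₂/∂y = 30*x
∇·A = -18*x^2 + 30*x - 10*y
At (-3, 3): -282.

-282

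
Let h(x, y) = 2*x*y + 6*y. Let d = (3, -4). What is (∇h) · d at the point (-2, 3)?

10

∂h/∂x = 2*y
∂h/∂y = 2*x + 6
∇h at (-2, 3) = (6, 2)
∇h · d = (6)(3) + (2)(-4) = 10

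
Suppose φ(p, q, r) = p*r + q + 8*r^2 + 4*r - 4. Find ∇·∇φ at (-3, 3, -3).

∂²φ/∂p² = 0
∂²φ/∂q² = 0
∂²φ/∂r² = 16
∇²φ = 16
At (-3, 3, -3): 16.

16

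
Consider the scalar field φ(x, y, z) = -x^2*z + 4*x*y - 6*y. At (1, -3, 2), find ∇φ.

(-16, -2, -1)

∂φ/∂x = -2*x*z + 4*y
∂φ/∂y = 4*x - 6
∂φ/∂z = -x^2
∇φ = (-2*x*z + 4*y, 4*x - 6, -x^2)
At (1, -3, 2): (-16, -2, -1).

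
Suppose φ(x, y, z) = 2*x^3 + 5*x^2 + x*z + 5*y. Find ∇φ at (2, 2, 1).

(45, 5, 2)

∂φ/∂x = 6*x^2 + 10*x + z
∂φ/∂y = 5
∂φ/∂z = x
∇φ = (6*x^2 + 10*x + z, 5, x)
At (2, 2, 1): (45, 5, 2).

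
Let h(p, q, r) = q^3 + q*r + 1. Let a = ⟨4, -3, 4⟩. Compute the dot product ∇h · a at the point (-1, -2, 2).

∂h/∂p = 0
∂h/∂q = 3*q^2 + r
∂h/∂r = q
∇h at (-1, -2, 2) = (0, 14, -2)
∇h · a = (0)(4) + (14)(-3) + (-2)(4) = -50

-50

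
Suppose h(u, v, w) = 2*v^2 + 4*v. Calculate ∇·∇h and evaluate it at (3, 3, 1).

4

∂²h/∂u² = 0
∂²h/∂v² = 4
∂²h/∂w² = 0
∇²h = 4
At (3, 3, 1): 4.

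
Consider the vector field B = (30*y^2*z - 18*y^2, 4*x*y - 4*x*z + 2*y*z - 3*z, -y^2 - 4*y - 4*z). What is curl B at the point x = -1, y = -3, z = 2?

(∇×B)₁ = ∂B₃/∂y − ∂B₂/∂z = 4*x - 4*y - 1
(∇×B)₂ = ∂B₁/∂z − ∂B₃/∂x = 30*y^2
(∇×B)₃ = ∂B₂/∂x − ∂B₁/∂y = -60*y*z + 40*y - 4*z
∇×B = (4*x - 4*y - 1, 30*y^2, -60*y*z + 40*y - 4*z)
At (-1, -3, 2): (7, 270, 232).

(7, 270, 232)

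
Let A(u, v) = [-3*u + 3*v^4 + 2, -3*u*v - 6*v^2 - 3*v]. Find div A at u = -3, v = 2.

-21

∂A₁/∂u = -3
∂A₂/∂v = -3*u - 12*v - 3
∇·A = -3*u - 12*v - 6
At (-3, 2): -21.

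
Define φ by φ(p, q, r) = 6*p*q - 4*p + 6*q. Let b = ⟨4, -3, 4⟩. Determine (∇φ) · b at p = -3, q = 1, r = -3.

44

∂φ/∂p = 6*q - 4
∂φ/∂q = 6*p + 6
∂φ/∂r = 0
∇φ at (-3, 1, -3) = (2, -12, 0)
∇φ · b = (2)(4) + (-12)(-3) + (0)(4) = 44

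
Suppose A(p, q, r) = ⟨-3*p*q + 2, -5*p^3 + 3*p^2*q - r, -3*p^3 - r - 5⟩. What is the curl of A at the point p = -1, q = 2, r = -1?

(1, 9, -30)

(∇×A)₁ = ∂A₃/∂q − ∂A₂/∂r = 1
(∇×A)₂ = ∂A₁/∂r − ∂A₃/∂p = 9*p^2
(∇×A)₃ = ∂A₂/∂p − ∂A₁/∂q = -15*p^2 + 6*p*q + 3*p
∇×A = (1, 9*p^2, -15*p^2 + 6*p*q + 3*p)
At (-1, 2, -1): (1, 9, -30).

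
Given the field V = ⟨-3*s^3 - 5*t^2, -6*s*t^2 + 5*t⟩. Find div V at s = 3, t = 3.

-184

∂V₁/∂s = -9*s^2
∂V₂/∂t = -12*s*t + 5
∇·V = -9*s^2 - 12*s*t + 5
At (3, 3): -184.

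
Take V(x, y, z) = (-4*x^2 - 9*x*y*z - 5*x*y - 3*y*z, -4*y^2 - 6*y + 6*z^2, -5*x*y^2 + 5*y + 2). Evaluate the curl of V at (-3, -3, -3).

(∇×V)₁ = ∂V₃/∂y − ∂V₂/∂z = -10*x*y - 12*z + 5
(∇×V)₂ = ∂V₁/∂z − ∂V₃/∂x = -9*x*y + 5*y^2 - 3*y
(∇×V)₃ = ∂V₂/∂x − ∂V₁/∂y = 9*x*z + 5*x + 3*z
∇×V = (-10*x*y - 12*z + 5, -9*x*y + 5*y^2 - 3*y, 9*x*z + 5*x + 3*z)
At (-3, -3, -3): (-49, -27, 57).

(-49, -27, 57)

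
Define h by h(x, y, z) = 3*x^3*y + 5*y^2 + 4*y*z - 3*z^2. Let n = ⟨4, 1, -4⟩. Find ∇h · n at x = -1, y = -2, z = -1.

-91

∂h/∂x = 9*x^2*y
∂h/∂y = 3*x^3 + 10*y + 4*z
∂h/∂z = 4*y - 6*z
∇h at (-1, -2, -1) = (-18, -27, -2)
∇h · n = (-18)(4) + (-27)(1) + (-2)(-4) = -91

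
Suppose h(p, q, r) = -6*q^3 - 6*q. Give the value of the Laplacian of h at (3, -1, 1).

∂²h/∂p² = 0
∂²h/∂q² = -36*q
∂²h/∂r² = 0
∇²h = -36*q
At (3, -1, 1): 36.

36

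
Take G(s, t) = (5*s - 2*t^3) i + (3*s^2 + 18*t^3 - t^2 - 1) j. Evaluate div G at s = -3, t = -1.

∂G₁/∂s = 5
∂G₂/∂t = 54*t^2 - 2*t
∇·G = 54*t^2 - 2*t + 5
At (-3, -1): 61.

61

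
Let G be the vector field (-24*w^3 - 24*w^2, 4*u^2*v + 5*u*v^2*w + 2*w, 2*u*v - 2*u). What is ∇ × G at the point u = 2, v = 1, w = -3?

(∇×G)₁ = ∂G₃/∂v − ∂G₂/∂w = -5*u*v^2 + 2*u - 2
(∇×G)₂ = ∂G₁/∂w − ∂G₃/∂u = -2*v - 72*w^2 - 48*w + 2
(∇×G)₃ = ∂G₂/∂u − ∂G₁/∂v = 8*u*v + 5*v^2*w
∇×G = (-5*u*v^2 + 2*u - 2, -2*v - 72*w^2 - 48*w + 2, 8*u*v + 5*v^2*w)
At (2, 1, -3): (-8, -504, 1).

(-8, -504, 1)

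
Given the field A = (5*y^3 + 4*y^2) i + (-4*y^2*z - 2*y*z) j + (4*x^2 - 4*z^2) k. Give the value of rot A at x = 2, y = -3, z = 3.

(30, -16, -111)

(∇×A)₁ = ∂A₃/∂y − ∂A₂/∂z = 4*y^2 + 2*y
(∇×A)₂ = ∂A₁/∂z − ∂A₃/∂x = -8*x
(∇×A)₃ = ∂A₂/∂x − ∂A₁/∂y = -15*y^2 - 8*y
∇×A = (4*y^2 + 2*y, -8*x, -15*y^2 - 8*y)
At (2, -3, 3): (30, -16, -111).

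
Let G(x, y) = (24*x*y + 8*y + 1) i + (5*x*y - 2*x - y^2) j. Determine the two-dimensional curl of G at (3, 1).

∂G₂/∂x = 5*y - 2
∂G₁/∂y = 24*x + 8
Scalar curl = -24*x + 5*y - 10
At (3, 1): -77.

-77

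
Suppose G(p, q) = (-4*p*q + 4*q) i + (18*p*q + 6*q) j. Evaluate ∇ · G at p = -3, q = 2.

-56

∂G₁/∂p = -4*q
∂G₂/∂q = 18*p + 6
∇·G = 18*p - 4*q + 6
At (-3, 2): -56.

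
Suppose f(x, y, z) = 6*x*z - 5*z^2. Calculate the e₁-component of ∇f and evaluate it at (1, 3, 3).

18

(∇f)_1 = ∂f/∂x = 6*z
At (1, 3, 3): 18.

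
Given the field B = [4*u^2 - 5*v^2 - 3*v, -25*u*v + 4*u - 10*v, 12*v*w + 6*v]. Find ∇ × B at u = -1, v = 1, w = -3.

(∇×B)₁ = ∂B₃/∂v − ∂B₂/∂w = 12*w + 6
(∇×B)₂ = ∂B₁/∂w − ∂B₃/∂u = 0
(∇×B)₃ = ∂B₂/∂u − ∂B₁/∂v = -15*v + 7
∇×B = (12*w + 6, 0, -15*v + 7)
At (-1, 1, -3): (-30, 0, -8).

(-30, 0, -8)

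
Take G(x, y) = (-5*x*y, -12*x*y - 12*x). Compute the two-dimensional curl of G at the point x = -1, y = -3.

∂G₂/∂x = -12*y - 12
∂G₁/∂y = -5*x
Scalar curl = 5*x - 12*y - 12
At (-1, -3): 19.

19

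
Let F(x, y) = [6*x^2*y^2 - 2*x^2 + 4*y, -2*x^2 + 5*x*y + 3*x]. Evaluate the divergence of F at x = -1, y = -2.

∂F₁/∂x = 12*x*y^2 - 4*x
∂F₂/∂y = 5*x
∇·F = 12*x*y^2 + x
At (-1, -2): -49.

-49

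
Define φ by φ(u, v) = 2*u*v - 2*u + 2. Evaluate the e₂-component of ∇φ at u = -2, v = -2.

(∇φ)_2 = ∂φ/∂v = 2*u
At (-2, -2): -4.

-4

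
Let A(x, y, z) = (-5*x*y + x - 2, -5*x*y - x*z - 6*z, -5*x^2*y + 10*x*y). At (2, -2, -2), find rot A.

(∇×A)₁ = ∂A₃/∂y − ∂A₂/∂z = -5*x^2 + 11*x + 6
(∇×A)₂ = ∂A₁/∂z − ∂A₃/∂x = 10*x*y - 10*y
(∇×A)₃ = ∂A₂/∂x − ∂A₁/∂y = 5*x - 5*y - z
∇×A = (-5*x^2 + 11*x + 6, 10*x*y - 10*y, 5*x - 5*y - z)
At (2, -2, -2): (8, -20, 22).

(8, -20, 22)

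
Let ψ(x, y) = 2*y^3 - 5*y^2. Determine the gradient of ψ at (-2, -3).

(0, 84)

∂ψ/∂x = 0
∂ψ/∂y = 6*y^2 - 10*y
∇ψ = (0, 6*y^2 - 10*y)
At (-2, -3): (0, 84).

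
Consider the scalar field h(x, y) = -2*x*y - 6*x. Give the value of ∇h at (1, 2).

∂h/∂x = -2*y - 6
∂h/∂y = -2*x
∇h = (-2*y - 6, -2*x)
At (1, 2): (-10, -2).

(-10, -2)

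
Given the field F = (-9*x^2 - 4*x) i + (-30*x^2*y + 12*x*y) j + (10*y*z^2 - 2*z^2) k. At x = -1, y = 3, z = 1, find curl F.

(10, 0, 216)

(∇×F)₁ = ∂F₃/∂y − ∂F₂/∂z = 10*z^2
(∇×F)₂ = ∂F₁/∂z − ∂F₃/∂x = 0
(∇×F)₃ = ∂F₂/∂x − ∂F₁/∂y = -60*x*y + 12*y
∇×F = (10*z^2, 0, -60*x*y + 12*y)
At (-1, 3, 1): (10, 0, 216).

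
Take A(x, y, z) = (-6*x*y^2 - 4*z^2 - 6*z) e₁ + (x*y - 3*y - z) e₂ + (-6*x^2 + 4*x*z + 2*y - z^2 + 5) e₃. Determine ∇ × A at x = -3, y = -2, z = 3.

(∇×A)₁ = ∂A₃/∂y − ∂A₂/∂z = 3
(∇×A)₂ = ∂A₁/∂z − ∂A₃/∂x = 12*x - 12*z - 6
(∇×A)₃ = ∂A₂/∂x − ∂A₁/∂y = 12*x*y + y
∇×A = (3, 12*x - 12*z - 6, 12*x*y + y)
At (-3, -2, 3): (3, -78, 70).

(3, -78, 70)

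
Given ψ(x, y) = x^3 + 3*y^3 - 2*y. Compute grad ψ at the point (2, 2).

∂ψ/∂x = 3*x^2
∂ψ/∂y = 9*y^2 - 2
∇ψ = (3*x^2, 9*y^2 - 2)
At (2, 2): (12, 34).

(12, 34)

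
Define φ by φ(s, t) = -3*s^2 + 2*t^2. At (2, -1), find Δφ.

-2

∂²φ/∂s² = -6
∂²φ/∂t² = 4
∇²φ = -2
At (2, -1): -2.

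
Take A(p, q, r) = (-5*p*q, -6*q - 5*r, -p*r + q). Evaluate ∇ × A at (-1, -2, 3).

(∇×A)₁ = ∂A₃/∂q − ∂A₂/∂r = 6
(∇×A)₂ = ∂A₁/∂r − ∂A₃/∂p = r
(∇×A)₃ = ∂A₂/∂p − ∂A₁/∂q = 5*p
∇×A = (6, r, 5*p)
At (-1, -2, 3): (6, 3, -5).

(6, 3, -5)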